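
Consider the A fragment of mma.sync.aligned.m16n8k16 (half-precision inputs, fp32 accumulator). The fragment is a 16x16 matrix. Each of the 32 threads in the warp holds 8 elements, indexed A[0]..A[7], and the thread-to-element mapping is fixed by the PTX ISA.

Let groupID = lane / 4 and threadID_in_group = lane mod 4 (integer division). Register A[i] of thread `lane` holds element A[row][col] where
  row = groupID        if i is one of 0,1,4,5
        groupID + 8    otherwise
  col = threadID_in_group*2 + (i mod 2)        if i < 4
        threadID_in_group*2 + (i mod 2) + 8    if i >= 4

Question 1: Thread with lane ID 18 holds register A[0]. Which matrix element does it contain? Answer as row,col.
lane 18→18/4=4, 18 mod 4=2
i=0  r:4+0→4  c:2·2+0+0→4

4,4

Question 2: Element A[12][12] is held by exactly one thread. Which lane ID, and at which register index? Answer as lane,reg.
18,6

r=12->g=4,rb=1  c=12->cb=1,t=2,b0=0
L=4*4+2=18  i=1*4+1*2+0=6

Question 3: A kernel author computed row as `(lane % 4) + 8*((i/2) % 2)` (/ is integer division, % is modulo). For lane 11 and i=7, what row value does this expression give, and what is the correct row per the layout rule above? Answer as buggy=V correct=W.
buggy=11 correct=10

`(lane % 4) + 8*((i/2) % 2)`[11,7]->11
lane 11->11/4=2, 11 mod 4=3
i=7  r:2+8->10  c:2·3+1+8->15
row: 11 vs 10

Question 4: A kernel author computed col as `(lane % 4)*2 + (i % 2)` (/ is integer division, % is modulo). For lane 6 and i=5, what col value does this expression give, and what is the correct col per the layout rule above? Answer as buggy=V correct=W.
buggy=5 correct=13

`(lane % 4)*2 + (i % 2)`[6,5]⇒5
L=6⇒gr=6>>2=1, th=6&3=2
[5]⇒row 1+0=1  col 2·2+1+8=13
col: 5 vs 13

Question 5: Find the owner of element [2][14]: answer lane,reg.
r=2⇒gr=2,Rb=0  c=14⇒Cb=1,th=3,odd=0
L=2*4+3=11  i=1*4+0*2+0=4

11,4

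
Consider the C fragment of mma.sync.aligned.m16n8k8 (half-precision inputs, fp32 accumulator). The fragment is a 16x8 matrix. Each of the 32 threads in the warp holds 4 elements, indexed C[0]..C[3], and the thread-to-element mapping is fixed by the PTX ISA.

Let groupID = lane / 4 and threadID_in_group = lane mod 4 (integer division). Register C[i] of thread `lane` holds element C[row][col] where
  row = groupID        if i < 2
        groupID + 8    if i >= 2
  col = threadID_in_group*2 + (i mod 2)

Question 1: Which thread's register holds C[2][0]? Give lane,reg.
8,0

r: 2->gid=2,r8=0  c: 0->tid=0,i&1=0
L=2*4+0=8  i=0*2+0=0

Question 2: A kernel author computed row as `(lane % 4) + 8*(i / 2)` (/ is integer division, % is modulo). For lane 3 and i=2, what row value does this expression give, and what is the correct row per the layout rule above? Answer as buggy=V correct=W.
`(lane % 4) + 8*(i / 2)`[3,2]=>11
lane 3: grp=0 (3/4), tig=3 (3%4)
i=2: r=0+8=8, c=3*2+0=6
row: 11 vs 8

buggy=11 correct=8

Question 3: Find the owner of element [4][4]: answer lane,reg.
r=4⇒gr=4,Rb=0  c=4⇒th=2,odd=0
L=4*4+2=18  i=0*2+0=0

18,0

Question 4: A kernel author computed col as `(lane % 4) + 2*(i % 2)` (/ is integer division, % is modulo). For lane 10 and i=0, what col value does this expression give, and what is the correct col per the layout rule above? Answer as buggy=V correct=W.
buggy=2 correct=4

`(lane % 4) + 2*(i % 2)`[10,0]=>2
lane 10: grp=2 (10/4), tig=2 (10%4)
i=0: r=2+0=2, c=2*2+0=4
col: 2 vs 4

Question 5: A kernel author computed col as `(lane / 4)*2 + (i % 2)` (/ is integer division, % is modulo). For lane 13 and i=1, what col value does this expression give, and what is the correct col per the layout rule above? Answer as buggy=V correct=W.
`(lane / 4)*2 + (i % 2)`[13,1]->7
13: g=3,t=1
[1] (3+0,1*2+1) = (3,3)
col: 7 vs 3

buggy=7 correct=3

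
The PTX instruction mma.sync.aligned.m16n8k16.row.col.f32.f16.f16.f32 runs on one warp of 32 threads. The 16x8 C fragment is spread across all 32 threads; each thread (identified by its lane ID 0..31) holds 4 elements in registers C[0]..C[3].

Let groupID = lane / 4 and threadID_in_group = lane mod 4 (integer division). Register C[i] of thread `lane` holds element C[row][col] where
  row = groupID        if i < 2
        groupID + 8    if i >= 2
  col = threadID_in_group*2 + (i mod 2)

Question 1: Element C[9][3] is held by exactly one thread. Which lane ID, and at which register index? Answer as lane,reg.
r:9=>grp=1,rB=1  c:3=>tig=1,lo=1
L=1*4+1=5  i=1*2+1=3

5,3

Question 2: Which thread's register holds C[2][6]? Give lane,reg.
r: 2->gid=2,r8=0  c: 6->tid=3,i&1=0
L=2*4+3=11  i=0*2+0=0

11,0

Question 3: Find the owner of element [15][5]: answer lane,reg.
30,3

r: 15->gid=7,r8=1  c: 5->tid=2,i&1=1
L=7*4+2=30  i=1*2+1=3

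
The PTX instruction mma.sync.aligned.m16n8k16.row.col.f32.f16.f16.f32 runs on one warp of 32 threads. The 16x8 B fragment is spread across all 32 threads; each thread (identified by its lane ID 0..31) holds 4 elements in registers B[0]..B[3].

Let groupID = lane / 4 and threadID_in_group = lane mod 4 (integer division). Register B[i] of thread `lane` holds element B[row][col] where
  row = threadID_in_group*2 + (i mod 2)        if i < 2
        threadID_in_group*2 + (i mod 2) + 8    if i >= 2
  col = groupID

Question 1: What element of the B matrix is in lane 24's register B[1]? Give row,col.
1,6

lane 24⇒24/4=6, 24 mod 4=0
i=1  r:2·0+1+0⇒1  c:6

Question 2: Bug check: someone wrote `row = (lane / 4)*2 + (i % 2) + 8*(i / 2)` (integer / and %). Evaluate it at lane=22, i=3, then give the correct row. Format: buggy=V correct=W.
`(lane / 4)*2 + (i % 2) + 8*(i / 2)`[22,3]→19
22: G=5,T=2
[3] (2*2+1+8,5) = (13,5)
row: 19 vs 13

buggy=19 correct=13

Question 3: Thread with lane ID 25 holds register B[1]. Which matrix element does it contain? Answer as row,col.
3,6

lane 25: g=6 (25/4), t=1 (25%4)
i=1: r=1*2+1+0=3, c=g=6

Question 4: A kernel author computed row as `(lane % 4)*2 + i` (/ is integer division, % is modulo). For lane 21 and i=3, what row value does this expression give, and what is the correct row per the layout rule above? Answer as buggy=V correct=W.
`(lane % 4)*2 + i`[21,3]⇒5
lane 21: gr=5 (21/4), th=1 (21%4)
i=3: r=1*2+1+8=11, c=gr=5
row: 5 vs 11

buggy=5 correct=11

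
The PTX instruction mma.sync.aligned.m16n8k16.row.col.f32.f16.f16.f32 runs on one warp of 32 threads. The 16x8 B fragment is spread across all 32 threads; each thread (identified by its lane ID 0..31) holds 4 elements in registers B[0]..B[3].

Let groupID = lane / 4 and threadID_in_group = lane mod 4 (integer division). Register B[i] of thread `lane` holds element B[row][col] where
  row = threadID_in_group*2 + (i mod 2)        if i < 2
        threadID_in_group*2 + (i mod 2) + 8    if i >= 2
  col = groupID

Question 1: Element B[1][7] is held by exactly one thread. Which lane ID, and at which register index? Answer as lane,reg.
c:7=>grp=7  r:1=>rB=0,tig=0,lo=1
L=7*4+0=28  i=0*2+1=1

28,1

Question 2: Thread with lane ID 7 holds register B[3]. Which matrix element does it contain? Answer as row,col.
15,1

lane 7: G=1 (7/4), T=3 (7%4)
i=3: r=3*2+1+8=15, c=G=1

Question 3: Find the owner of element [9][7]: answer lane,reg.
28,3

c: 7->gid=7  r: 9->r8=1,tid=0,i&1=1
L=7*4+0=28  i=1*2+1=3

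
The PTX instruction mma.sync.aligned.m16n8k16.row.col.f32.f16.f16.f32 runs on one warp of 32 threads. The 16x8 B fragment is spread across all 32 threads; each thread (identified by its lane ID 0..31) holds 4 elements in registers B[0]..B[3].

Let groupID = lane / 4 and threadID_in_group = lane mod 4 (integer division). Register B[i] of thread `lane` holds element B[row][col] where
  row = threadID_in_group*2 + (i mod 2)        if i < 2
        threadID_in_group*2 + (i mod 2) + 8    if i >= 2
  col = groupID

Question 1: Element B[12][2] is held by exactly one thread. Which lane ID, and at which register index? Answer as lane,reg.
10,2

c=2⇒gr=2  r=12⇒Rb=1,th=2,odd=0
L=2*4+2=10  i=1*2+0=2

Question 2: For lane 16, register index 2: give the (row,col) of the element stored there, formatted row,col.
8,4

lane 16=>16/4=4, 16 mod 4=0
i=2  r:2·0+0+8=>8  c:4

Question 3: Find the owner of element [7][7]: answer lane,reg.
c=7→G=7  r=7→rhi=0,T=3,p=1
L=7*4+3=31  i=0*2+1=1

31,1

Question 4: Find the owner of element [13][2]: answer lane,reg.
10,3

c:2=>grp=2  r:13=>rB=1,tig=2,lo=1
L=2*4+2=10  i=1*2+1=3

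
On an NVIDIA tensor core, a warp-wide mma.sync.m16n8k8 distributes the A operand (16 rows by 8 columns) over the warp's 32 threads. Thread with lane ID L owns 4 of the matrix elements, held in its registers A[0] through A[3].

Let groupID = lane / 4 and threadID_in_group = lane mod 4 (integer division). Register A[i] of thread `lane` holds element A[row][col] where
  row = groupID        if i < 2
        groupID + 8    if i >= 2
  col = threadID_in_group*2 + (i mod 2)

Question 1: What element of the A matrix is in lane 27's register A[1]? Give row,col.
27: g=6,t=3
[1] (6+0,3*2+1) = (6,7)

6,7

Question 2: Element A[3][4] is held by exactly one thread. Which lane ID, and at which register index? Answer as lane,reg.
r=3->g=3,rb=0  c=4->t=2,b0=0
L=3*4+2=14  i=0*2+0=0

14,0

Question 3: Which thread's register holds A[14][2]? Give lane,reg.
25,2

r:14=>grp=6,rB=1  c:2=>tig=1,lo=0
L=6*4+1=25  i=1*2+0=2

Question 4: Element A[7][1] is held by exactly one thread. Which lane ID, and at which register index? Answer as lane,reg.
28,1

r=7⇒gr=7,Rb=0  c=1⇒th=0,odd=1
L=7*4+0=28  i=0*2+1=1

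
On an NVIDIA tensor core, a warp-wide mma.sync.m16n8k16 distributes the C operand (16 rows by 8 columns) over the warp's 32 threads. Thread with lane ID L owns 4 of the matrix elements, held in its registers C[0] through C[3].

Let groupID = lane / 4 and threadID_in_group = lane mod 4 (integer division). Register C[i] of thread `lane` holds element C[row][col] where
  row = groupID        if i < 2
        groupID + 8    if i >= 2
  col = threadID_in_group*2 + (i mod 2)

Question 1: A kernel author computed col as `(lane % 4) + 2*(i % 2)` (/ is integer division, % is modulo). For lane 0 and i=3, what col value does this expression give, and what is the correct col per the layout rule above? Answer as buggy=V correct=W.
buggy=2 correct=1

`(lane % 4) + 2*(i % 2)`[0,3]->2
lane 0->0/4=0, 0 mod 4=0
i=3  r:0+8->8  c:2·0+1->1
col: 2 vs 1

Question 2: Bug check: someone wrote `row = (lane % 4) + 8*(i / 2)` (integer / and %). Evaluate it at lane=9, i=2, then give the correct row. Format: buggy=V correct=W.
`(lane % 4) + 8*(i / 2)`[9,2]→9
lane 9→9/4=2, 9 mod 4=1
i=2  r:2+8→10  c:2·1+0→2
row: 9 vs 10

buggy=9 correct=10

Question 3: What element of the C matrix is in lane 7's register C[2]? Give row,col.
lane 7=>7/4=1, 7 mod 4=3
i=2  r:1+8=>9  c:2·3+0=>6

9,6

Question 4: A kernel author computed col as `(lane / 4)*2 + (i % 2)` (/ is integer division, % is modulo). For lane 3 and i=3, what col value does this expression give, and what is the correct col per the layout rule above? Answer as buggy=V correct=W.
`(lane / 4)*2 + (i % 2)`[3,3]->1
L=3->gid=3>>2=0, tid=3&3=3
[3]->row 0+8=8  col 3·2+1=7
col: 1 vs 7

buggy=1 correct=7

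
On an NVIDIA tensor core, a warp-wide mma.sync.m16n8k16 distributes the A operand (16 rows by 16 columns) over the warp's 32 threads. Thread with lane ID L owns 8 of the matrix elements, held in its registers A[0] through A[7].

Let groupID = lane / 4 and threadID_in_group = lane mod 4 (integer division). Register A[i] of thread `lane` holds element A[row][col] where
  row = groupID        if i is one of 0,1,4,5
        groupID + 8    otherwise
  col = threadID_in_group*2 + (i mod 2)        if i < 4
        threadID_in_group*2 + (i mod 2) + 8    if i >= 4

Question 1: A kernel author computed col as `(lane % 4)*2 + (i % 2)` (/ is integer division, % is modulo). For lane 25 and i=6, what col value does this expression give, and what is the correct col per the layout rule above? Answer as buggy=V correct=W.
buggy=2 correct=10

`(lane % 4)*2 + (i % 2)`[25,6]->2
lane 25->25/4=6, 25 mod 4=1
i=6  r:6+8->14  c:2·1+0+8->10
col: 2 vs 10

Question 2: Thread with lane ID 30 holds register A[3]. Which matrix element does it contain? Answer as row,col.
15,5

lane 30=>30/4=7, 30 mod 4=2
i=3  r:7+8=>15  c:2·2+1+0=>5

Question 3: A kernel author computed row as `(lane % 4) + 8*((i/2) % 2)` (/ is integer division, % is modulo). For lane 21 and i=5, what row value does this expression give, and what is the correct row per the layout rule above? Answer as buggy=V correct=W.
buggy=1 correct=5

`(lane % 4) + 8*((i/2) % 2)`[21,5]->1
L=21->g=21>>2=5, t=21&3=1
[5]->row 5+0=5  col 1·2+1+8=11
row: 1 vs 5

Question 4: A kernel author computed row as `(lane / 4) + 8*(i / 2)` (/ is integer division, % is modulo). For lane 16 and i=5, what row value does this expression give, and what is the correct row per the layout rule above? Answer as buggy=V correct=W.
buggy=20 correct=4

`(lane / 4) + 8*(i / 2)`[16,5]->20
L=16->g=16>>2=4, t=16&3=0
[5]->row 4+0=4  col 0·2+1+8=9
row: 20 vs 4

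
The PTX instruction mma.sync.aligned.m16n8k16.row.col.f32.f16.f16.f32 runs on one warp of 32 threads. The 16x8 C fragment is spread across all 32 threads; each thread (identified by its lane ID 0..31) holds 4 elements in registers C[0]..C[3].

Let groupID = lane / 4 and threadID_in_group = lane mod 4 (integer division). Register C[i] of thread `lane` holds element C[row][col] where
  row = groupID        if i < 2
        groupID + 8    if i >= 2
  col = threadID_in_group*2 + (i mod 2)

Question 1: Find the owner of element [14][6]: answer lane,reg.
r: 14->gid=6,r8=1  c: 6->tid=3,i&1=0
L=6*4+3=27  i=1*2+0=2

27,2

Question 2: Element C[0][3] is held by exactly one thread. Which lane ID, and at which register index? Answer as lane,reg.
r=0⇒gr=0,Rb=0  c=3⇒th=1,odd=1
L=0*4+1=1  i=0*2+1=1

1,1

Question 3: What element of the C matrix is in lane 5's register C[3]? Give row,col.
9,3

lane 5->5/4=1, 5 mod 4=1
i=3  r:1+8->9  c:2·1+1->3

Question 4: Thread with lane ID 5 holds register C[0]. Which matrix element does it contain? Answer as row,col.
1,2

5: g=1,t=1
[0] (1+0,1*2+0) = (1,2)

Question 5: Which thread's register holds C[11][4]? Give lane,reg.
r=11→G=3,rhi=1  c=4→T=2,p=0
L=3*4+2=14  i=1*2+0=2

14,2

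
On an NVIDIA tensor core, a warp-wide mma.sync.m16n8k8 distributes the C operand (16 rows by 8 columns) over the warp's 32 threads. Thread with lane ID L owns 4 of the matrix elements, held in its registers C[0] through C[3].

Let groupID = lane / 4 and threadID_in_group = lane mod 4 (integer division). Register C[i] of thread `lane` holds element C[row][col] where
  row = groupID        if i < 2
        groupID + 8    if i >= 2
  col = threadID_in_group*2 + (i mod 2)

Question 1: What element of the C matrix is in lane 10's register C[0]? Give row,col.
10: gid=2,tid=2
[0] (2+0,2*2+0) = (2,4)

2,4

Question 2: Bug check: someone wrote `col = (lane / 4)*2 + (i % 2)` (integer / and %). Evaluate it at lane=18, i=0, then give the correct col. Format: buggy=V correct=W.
buggy=8 correct=4

`(lane / 4)*2 + (i % 2)`[18,0]=>8
18: grp=4,tig=2
[0] (4+0,2*2+0) = (4,4)
col: 8 vs 4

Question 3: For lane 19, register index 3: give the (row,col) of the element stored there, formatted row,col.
19: G=4,T=3
[3] (4+8,3*2+1) = (12,7)

12,7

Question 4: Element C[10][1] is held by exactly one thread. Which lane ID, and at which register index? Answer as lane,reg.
r=10⇒gr=2,Rb=1  c=1⇒th=0,odd=1
L=2*4+0=8  i=1*2+1=3

8,3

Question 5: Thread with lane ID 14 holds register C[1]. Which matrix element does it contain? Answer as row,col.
3,5

L=14=>grp=14>>2=3, tig=14&3=2
[1]=>row 3+0=3  col 2·2+1=5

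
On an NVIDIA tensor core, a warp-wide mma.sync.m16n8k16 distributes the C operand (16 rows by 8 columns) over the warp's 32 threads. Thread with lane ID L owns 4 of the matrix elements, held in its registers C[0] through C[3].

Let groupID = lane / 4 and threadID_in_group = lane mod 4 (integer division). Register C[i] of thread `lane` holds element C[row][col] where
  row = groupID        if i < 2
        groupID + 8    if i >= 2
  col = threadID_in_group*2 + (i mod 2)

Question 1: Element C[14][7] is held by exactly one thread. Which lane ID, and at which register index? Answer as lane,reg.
27,3

r: 14->gid=6,r8=1  c: 7->tid=3,i&1=1
L=6*4+3=27  i=1*2+1=3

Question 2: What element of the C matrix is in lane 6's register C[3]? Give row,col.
lane 6->6/4=1, 6 mod 4=2
i=3  r:1+8->9  c:2·2+1->5

9,5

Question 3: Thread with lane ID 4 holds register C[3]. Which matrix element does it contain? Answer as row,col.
9,1

L=4=>grp=4>>2=1, tig=4&3=0
[3]=>row 1+8=9  col 0·2+1=1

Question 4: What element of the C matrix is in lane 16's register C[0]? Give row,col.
lane 16: gr=4 (16/4), th=0 (16%4)
i=0: r=4+0=4, c=0*2+0=0

4,0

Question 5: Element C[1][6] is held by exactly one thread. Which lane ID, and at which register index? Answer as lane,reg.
7,0

r:1=>grp=1,rB=0  c:6=>tig=3,lo=0
L=1*4+3=7  i=0*2+0=0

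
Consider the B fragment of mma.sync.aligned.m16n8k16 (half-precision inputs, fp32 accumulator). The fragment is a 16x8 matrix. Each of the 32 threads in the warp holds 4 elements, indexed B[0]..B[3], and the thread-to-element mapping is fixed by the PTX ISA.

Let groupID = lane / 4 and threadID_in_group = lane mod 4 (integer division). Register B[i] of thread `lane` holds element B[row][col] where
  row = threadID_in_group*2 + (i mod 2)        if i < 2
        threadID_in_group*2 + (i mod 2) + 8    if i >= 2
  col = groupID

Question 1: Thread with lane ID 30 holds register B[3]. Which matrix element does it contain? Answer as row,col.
lane 30: G=7 (30/4), T=2 (30%4)
i=3: r=2*2+1+8=13, c=G=7

13,7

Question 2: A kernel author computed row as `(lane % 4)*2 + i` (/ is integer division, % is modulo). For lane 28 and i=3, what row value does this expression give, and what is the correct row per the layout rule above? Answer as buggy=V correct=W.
`(lane % 4)*2 + i`[28,3]⇒3
L=28⇒gr=28>>2=7, th=28&3=0
[3]⇒row 0·2+1+8=9  col gr=7
row: 3 vs 9

buggy=3 correct=9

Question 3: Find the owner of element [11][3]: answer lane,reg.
13,3

c:3=>grp=3  r:11=>rB=1,tig=1,lo=1
L=3*4+1=13  i=1*2+1=3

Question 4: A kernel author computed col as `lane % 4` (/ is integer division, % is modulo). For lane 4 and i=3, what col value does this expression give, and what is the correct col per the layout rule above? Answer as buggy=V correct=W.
buggy=0 correct=1

`lane % 4`[4,3]->0
lane 4: gid=1 (4/4), tid=0 (4%4)
i=3: r=0*2+1+8=9, c=gid=1
col: 0 vs 1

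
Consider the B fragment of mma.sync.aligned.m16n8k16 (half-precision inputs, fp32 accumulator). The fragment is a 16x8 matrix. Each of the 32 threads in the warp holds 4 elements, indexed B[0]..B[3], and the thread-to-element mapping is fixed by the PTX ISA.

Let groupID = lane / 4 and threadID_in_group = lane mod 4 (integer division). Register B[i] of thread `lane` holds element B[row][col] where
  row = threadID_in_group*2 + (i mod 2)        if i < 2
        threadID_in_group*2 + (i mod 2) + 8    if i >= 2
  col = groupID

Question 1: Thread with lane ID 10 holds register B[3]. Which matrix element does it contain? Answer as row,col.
L=10->gid=10>>2=2, tid=10&3=2
[3]->row 2·2+1+8=13  col gid=2

13,2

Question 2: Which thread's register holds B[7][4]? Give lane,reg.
c:4=>grp=4  r:7=>rB=0,tig=3,lo=1
L=4*4+3=19  i=0*2+1=1

19,1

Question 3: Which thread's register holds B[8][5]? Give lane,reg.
c: 5->gid=5  r: 8->r8=1,tid=0,i&1=0
L=5*4+0=20  i=1*2+0=2

20,2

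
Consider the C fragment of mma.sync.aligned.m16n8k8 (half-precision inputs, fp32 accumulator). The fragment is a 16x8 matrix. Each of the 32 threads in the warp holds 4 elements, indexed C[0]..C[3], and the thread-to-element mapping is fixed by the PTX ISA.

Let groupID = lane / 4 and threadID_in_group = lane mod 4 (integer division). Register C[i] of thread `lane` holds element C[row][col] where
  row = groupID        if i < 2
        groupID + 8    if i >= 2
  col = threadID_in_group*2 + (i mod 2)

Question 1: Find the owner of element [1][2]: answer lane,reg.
5,0

r:1=>grp=1,rB=0  c:2=>tig=1,lo=0
L=1*4+1=5  i=0*2+0=0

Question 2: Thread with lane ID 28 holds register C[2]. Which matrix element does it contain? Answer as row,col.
15,0

lane 28->28/4=7, 28 mod 4=0
i=2  r:7+8->15  c:2·0+0->0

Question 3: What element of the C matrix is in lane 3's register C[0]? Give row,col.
0,6

lane 3: gid=0 (3/4), tid=3 (3%4)
i=0: r=0+0=0, c=3*2+0=6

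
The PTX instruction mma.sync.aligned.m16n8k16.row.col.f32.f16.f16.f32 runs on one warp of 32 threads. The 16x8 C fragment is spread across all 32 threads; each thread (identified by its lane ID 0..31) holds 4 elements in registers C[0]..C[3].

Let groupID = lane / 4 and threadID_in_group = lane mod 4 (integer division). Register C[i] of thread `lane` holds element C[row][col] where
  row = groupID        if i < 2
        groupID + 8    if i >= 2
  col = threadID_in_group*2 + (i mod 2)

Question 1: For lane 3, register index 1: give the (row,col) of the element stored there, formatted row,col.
0,7

lane 3⇒3/4=0, 3 mod 4=3
i=1  r:0+0⇒0  c:2·3+1⇒7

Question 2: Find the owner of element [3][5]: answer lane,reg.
14,1

r: 3->gid=3,r8=0  c: 5->tid=2,i&1=1
L=3*4+2=14  i=0*2+1=1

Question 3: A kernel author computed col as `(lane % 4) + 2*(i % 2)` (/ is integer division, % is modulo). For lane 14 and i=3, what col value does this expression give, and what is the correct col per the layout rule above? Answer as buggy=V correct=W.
`(lane % 4) + 2*(i % 2)`[14,3]→4
lane 14→14/4=3, 14 mod 4=2
i=3  r:3+8→11  c:2·2+1→5
col: 4 vs 5

buggy=4 correct=5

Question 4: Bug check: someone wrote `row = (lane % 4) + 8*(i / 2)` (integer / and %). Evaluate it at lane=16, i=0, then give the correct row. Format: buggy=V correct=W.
buggy=0 correct=4

`(lane % 4) + 8*(i / 2)`[16,0]⇒0
L=16⇒gr=16>>2=4, th=16&3=0
[0]⇒row 4+0=4  col 0·2+0=0
row: 0 vs 4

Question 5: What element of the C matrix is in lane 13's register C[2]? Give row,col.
lane 13: g=3 (13/4), t=1 (13%4)
i=2: r=3+8=11, c=1*2+0=2

11,2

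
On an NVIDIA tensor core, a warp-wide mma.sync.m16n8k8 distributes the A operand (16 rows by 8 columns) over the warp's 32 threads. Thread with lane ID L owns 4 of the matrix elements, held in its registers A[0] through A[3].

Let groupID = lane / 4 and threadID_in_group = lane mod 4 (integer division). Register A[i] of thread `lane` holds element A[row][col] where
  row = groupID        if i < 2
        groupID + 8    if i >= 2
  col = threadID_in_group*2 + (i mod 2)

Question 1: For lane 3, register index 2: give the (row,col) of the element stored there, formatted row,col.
8,6

lane 3: g=0 (3/4), t=3 (3%4)
i=2: r=0+8=8, c=3*2+0=6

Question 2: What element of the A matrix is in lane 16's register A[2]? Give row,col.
12,0

lane 16: grp=4 (16/4), tig=0 (16%4)
i=2: r=4+8=12, c=0*2+0=0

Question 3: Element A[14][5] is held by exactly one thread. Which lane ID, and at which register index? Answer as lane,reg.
r=14->g=6,rb=1  c=5->t=2,b0=1
L=6*4+2=26  i=1*2+1=3

26,3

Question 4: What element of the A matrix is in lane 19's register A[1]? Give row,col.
4,7

lane 19: gr=4 (19/4), th=3 (19%4)
i=1: r=4+0=4, c=3*2+1=7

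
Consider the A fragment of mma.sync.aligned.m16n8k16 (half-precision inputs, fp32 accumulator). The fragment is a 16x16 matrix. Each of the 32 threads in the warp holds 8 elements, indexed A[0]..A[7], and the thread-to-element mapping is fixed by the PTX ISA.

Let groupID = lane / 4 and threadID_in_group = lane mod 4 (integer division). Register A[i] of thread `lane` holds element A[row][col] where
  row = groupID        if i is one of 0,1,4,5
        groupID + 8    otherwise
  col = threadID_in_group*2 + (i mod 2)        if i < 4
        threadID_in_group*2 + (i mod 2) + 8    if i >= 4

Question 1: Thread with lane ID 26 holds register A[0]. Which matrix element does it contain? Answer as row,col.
lane 26->26/4=6, 26 mod 4=2
i=0  r:6+0->6  c:2·2+0+0->4

6,4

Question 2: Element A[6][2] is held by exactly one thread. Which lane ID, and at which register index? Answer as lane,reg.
r: 6->gid=6,r8=0  c: 2->c8=0,tid=1,i&1=0
L=6*4+1=25  i=0*4+0*2+0=0

25,0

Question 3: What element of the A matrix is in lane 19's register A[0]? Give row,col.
4,6

L=19->g=19>>2=4, t=19&3=3
[0]->row 4+0=4  col 3·2+0+0=6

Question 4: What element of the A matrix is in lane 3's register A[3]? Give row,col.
lane 3⇒3/4=0, 3 mod 4=3
i=3  r:0+8⇒8  c:2·3+1+0⇒7

8,7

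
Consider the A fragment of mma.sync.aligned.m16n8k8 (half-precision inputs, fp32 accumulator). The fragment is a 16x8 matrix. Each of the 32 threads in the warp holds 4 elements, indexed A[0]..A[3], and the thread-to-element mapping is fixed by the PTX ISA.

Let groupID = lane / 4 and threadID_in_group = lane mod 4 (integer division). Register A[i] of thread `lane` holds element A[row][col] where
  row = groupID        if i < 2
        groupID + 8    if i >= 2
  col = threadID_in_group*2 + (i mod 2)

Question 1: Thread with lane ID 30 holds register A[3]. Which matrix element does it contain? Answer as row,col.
lane 30: grp=7 (30/4), tig=2 (30%4)
i=3: r=7+8=15, c=2*2+1=5

15,5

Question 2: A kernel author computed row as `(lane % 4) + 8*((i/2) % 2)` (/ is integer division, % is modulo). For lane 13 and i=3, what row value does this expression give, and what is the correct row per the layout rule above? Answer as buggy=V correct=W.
`(lane % 4) + 8*((i/2) % 2)`[13,3]=>9
L=13=>grp=13>>2=3, tig=13&3=1
[3]=>row 3+8=11  col 1·2+1=3
row: 9 vs 11

buggy=9 correct=11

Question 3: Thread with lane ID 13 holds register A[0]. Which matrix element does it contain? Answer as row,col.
3,2

lane 13: grp=3 (13/4), tig=1 (13%4)
i=0: r=3+0=3, c=1*2+0=2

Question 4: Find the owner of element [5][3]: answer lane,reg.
21,1

r=5→G=5,rhi=0  c=3→T=1,p=1
L=5*4+1=21  i=0*2+1=1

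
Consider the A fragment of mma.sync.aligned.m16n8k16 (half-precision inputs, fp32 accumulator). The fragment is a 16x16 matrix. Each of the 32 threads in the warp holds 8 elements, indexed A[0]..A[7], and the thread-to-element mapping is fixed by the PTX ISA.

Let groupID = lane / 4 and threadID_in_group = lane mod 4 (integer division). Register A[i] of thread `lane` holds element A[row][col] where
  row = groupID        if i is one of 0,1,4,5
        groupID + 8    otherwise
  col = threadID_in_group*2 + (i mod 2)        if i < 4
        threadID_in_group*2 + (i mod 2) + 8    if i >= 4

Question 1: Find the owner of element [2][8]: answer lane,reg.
r=2⇒gr=2,Rb=0  c=8⇒Cb=1,th=0,odd=0
L=2*4+0=8  i=1*4+0*2+0=4

8,4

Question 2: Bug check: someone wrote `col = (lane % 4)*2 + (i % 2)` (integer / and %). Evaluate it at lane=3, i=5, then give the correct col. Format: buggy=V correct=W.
`(lane % 4)*2 + (i % 2)`[3,5]⇒7
L=3⇒gr=3>>2=0, th=3&3=3
[5]⇒row 0+0=0  col 3·2+1+8=15
col: 7 vs 15

buggy=7 correct=15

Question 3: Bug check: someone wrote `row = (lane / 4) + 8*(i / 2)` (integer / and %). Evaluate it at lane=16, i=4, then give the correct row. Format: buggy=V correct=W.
buggy=20 correct=4

`(lane / 4) + 8*(i / 2)`[16,4]=>20
lane 16=>16/4=4, 16 mod 4=0
i=4  r:4+0=>4  c:2·0+0+8=>8
row: 20 vs 4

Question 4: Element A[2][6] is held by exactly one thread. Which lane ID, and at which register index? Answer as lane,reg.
11,0

r=2->g=2,rb=0  c=6->cb=0,t=3,b0=0
L=2*4+3=11  i=0*4+0*2+0=0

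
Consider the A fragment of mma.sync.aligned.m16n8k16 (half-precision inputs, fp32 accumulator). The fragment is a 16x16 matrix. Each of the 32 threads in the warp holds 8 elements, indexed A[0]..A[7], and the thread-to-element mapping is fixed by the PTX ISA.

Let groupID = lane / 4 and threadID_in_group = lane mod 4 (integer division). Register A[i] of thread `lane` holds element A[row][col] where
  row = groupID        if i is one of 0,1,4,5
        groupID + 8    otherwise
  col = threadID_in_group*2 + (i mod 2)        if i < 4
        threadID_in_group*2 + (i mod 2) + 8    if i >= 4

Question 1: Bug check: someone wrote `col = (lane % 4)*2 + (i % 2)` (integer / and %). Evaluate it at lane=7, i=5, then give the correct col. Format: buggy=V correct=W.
`(lane % 4)*2 + (i % 2)`[7,5]->7
lane 7: g=1 (7/4), t=3 (7%4)
i=5: r=1+0=1, c=3*2+1+8=15
col: 7 vs 15

buggy=7 correct=15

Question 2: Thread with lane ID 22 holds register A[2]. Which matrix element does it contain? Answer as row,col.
13,4

lane 22=>22/4=5, 22 mod 4=2
i=2  r:5+8=>13  c:2·2+0+0=>4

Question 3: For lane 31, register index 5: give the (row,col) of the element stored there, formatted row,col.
lane 31->31/4=7, 31 mod 4=3
i=5  r:7+0->7  c:2·3+1+8->15

7,15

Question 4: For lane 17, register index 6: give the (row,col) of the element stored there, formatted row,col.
17: grp=4,tig=1
[6] (4+8,1*2+0+8) = (12,10)

12,10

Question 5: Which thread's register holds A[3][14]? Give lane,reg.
r=3->g=3,rb=0  c=14->cb=1,t=3,b0=0
L=3*4+3=15  i=1*4+0*2+0=4

15,4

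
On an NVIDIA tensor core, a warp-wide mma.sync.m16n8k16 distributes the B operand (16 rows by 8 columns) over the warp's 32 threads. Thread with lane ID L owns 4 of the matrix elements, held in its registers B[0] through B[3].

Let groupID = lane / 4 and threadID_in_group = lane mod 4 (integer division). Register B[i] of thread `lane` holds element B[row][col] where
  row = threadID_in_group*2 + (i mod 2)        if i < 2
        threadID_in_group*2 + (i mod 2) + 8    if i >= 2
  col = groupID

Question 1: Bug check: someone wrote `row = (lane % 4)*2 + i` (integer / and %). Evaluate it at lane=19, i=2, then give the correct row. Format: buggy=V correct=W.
buggy=8 correct=14

`(lane % 4)*2 + i`[19,2]->8
lane 19->19/4=4, 19 mod 4=3
i=2  r:2·3+0+8->14  c:4
row: 8 vs 14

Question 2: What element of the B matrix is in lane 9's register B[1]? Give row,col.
3,2

lane 9→9/4=2, 9 mod 4=1
i=1  r:2·1+1+0→3  c:2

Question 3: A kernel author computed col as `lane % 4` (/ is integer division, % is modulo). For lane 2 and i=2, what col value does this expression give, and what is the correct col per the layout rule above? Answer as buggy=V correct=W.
`lane % 4`[2,2]⇒2
lane 2⇒2/4=0, 2 mod 4=2
i=2  r:2·2+0+8⇒12  c:0
col: 2 vs 0

buggy=2 correct=0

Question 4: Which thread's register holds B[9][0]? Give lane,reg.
0,3

c=0->g=0  r=9->rb=1,t=0,b0=1
L=0*4+0=0  i=1*2+1=3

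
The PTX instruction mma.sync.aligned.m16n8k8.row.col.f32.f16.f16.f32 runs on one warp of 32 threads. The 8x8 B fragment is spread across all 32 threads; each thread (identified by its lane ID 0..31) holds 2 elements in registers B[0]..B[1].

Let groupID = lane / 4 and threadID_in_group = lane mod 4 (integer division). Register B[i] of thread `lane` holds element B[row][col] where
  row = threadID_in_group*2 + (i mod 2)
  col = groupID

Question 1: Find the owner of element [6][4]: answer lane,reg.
19,0

c=4⇒gr=4  r=6⇒th=3,odd=0
L=4*4+3=19  i=0=0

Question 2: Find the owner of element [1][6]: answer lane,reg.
c:6=>grp=6  r:1=>tig=0,lo=1
L=6*4+0=24  i=1=1

24,1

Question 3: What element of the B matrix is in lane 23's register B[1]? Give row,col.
7,5

L=23->g=23>>2=5, t=23&3=3
[1]->row 3·2+1=7  col g=5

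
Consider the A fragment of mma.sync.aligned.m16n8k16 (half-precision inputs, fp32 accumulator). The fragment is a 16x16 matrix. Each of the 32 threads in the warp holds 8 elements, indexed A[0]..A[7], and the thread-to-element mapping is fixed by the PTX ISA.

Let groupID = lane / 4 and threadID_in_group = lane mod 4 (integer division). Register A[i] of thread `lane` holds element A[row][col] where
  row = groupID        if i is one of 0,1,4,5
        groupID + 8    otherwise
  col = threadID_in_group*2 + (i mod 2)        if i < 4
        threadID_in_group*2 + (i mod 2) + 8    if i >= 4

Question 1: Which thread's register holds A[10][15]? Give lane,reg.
11,7

r: 10->gid=2,r8=1  c: 15->c8=1,tid=3,i&1=1
L=2*4+3=11  i=1*4+1*2+1=7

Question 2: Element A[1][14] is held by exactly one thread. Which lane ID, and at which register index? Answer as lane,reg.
r=1⇒gr=1,Rb=0  c=14⇒Cb=1,th=3,odd=0
L=1*4+3=7  i=1*4+0*2+0=4

7,4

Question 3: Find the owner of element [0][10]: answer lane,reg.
1,4

r=0⇒gr=0,Rb=0  c=10⇒Cb=1,th=1,odd=0
L=0*4+1=1  i=1*4+0*2+0=4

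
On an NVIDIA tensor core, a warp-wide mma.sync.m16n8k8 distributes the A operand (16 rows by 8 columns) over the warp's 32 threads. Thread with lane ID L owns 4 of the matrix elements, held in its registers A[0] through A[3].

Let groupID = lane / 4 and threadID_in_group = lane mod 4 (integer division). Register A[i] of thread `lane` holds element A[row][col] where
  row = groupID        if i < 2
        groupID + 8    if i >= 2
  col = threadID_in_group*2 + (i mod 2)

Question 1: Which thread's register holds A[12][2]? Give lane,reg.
r=12⇒gr=4,Rb=1  c=2⇒th=1,odd=0
L=4*4+1=17  i=1*2+0=2

17,2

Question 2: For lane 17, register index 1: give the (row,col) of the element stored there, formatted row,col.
17: grp=4,tig=1
[1] (4+0,1*2+1) = (4,3)

4,3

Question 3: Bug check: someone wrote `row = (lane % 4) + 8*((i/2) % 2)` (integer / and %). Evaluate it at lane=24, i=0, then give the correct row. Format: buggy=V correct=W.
buggy=0 correct=6

`(lane % 4) + 8*((i/2) % 2)`[24,0]=>0
24: grp=6,tig=0
[0] (6+0,0*2+0) = (6,0)
row: 0 vs 6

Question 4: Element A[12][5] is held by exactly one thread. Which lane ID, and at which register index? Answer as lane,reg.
r=12⇒gr=4,Rb=1  c=5⇒th=2,odd=1
L=4*4+2=18  i=1*2+1=3

18,3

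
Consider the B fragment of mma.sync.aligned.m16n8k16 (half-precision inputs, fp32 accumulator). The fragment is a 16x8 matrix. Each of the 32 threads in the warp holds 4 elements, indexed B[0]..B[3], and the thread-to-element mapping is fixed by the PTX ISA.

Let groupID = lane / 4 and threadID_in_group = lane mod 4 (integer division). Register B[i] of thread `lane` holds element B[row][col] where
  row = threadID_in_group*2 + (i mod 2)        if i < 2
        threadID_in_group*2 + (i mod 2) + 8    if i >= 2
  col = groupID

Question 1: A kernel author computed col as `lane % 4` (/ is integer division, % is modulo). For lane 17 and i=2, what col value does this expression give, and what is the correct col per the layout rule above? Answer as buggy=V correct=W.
`lane % 4`[17,2]->1
17: g=4,t=1
[2] (1*2+0+8,4) = (10,4)
col: 1 vs 4

buggy=1 correct=4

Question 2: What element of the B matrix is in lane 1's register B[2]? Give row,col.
L=1⇒gr=1>>2=0, th=1&3=1
[2]⇒row 1·2+0+8=10  col gr=0

10,0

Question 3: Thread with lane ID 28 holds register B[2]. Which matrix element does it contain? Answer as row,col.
28: gid=7,tid=0
[2] (0*2+0+8,7) = (8,7)

8,7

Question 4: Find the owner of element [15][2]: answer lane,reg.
11,3

c=2→G=2  r=15→rhi=1,T=3,p=1
L=2*4+3=11  i=1*2+1=3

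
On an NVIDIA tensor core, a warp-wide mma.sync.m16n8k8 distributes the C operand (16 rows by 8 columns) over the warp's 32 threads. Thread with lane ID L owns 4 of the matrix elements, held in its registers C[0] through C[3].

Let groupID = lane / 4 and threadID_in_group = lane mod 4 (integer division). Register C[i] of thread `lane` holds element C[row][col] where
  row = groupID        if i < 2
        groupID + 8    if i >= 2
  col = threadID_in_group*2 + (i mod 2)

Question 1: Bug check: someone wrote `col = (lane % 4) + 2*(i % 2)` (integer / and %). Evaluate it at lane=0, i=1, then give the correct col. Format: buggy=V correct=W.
`(lane % 4) + 2*(i % 2)`[0,1]->2
lane 0: g=0 (0/4), t=0 (0%4)
i=1: r=0+0=0, c=0*2+1=1
col: 2 vs 1

buggy=2 correct=1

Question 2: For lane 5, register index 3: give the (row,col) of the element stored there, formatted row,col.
lane 5: grp=1 (5/4), tig=1 (5%4)
i=3: r=1+8=9, c=1*2+1=3

9,3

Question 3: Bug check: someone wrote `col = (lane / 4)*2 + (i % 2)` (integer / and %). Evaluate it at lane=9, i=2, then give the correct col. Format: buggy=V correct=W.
buggy=4 correct=2

`(lane / 4)*2 + (i % 2)`[9,2]→4
9: G=2,T=1
[2] (2+8,1*2+0) = (10,2)
col: 4 vs 2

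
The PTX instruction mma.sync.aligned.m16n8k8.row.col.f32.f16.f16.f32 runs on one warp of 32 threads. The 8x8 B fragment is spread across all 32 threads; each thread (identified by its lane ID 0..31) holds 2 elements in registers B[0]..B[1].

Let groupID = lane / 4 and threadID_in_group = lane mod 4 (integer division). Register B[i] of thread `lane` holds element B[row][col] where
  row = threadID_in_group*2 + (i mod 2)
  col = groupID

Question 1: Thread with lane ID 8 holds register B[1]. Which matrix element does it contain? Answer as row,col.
1,2

lane 8->8/4=2, 8 mod 4=0
i=1  r:2·0+1->1  c:2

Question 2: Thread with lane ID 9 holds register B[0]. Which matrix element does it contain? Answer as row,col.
2,2

9: gid=2,tid=1
[0] (1*2+0,2) = (2,2)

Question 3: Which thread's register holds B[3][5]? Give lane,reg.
21,1

c: 5->gid=5  r: 3->tid=1,i&1=1
L=5*4+1=21  i=1=1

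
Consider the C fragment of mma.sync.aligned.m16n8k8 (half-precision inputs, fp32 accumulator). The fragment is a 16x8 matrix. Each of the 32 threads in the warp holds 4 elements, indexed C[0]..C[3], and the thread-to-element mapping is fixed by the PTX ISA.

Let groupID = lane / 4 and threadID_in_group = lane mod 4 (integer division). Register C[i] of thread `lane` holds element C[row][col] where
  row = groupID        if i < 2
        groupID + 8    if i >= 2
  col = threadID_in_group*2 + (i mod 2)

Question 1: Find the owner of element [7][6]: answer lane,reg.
31,0

r=7⇒gr=7,Rb=0  c=6⇒th=3,odd=0
L=7*4+3=31  i=0*2+0=0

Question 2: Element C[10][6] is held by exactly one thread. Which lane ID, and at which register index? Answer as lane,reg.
11,2

r: 10->gid=2,r8=1  c: 6->tid=3,i&1=0
L=2*4+3=11  i=1*2+0=2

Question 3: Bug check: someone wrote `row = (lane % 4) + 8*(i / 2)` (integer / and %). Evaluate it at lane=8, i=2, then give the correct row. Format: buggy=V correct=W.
`(lane % 4) + 8*(i / 2)`[8,2]->8
8: gid=2,tid=0
[2] (2+8,0*2+0) = (10,0)
row: 8 vs 10

buggy=8 correct=10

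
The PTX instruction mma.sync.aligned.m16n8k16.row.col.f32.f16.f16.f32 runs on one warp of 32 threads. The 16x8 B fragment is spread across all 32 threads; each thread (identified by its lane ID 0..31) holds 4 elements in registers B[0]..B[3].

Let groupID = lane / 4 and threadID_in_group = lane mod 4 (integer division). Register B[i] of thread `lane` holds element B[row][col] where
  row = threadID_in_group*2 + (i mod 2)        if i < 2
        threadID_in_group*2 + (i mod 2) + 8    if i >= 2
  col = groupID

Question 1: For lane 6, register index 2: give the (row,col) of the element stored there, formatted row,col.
12,1

lane 6⇒6/4=1, 6 mod 4=2
i=2  r:2·2+0+8⇒12  c:1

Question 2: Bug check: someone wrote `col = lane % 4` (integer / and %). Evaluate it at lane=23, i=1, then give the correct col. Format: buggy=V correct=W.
buggy=3 correct=5

`lane % 4`[23,1]⇒3
lane 23: gr=5 (23/4), th=3 (23%4)
i=1: r=3*2+1+0=7, c=gr=5
col: 3 vs 5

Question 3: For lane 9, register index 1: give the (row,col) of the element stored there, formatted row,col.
lane 9⇒9/4=2, 9 mod 4=1
i=1  r:2·1+1+0⇒3  c:2

3,2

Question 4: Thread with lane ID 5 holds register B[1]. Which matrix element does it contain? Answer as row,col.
L=5⇒gr=5>>2=1, th=5&3=1
[1]⇒row 1·2+1+0=3  col gr=1

3,1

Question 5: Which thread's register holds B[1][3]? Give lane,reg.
c:3=>grp=3  r:1=>rB=0,tig=0,lo=1
L=3*4+0=12  i=0*2+1=1

12,1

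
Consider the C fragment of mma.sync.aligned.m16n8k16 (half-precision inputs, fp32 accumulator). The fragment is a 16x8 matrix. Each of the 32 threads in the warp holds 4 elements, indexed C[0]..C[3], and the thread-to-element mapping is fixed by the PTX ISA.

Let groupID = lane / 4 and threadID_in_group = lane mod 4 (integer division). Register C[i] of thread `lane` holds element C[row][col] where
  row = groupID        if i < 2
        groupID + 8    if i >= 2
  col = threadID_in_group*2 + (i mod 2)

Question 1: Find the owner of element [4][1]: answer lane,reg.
16,1

r=4⇒gr=4,Rb=0  c=1⇒th=0,odd=1
L=4*4+0=16  i=0*2+1=1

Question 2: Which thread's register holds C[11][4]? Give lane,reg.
r=11→G=3,rhi=1  c=4→T=2,p=0
L=3*4+2=14  i=1*2+0=2

14,2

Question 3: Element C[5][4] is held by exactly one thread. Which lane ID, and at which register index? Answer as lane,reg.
22,0

r:5=>grp=5,rB=0  c:4=>tig=2,lo=0
L=5*4+2=22  i=0*2+0=0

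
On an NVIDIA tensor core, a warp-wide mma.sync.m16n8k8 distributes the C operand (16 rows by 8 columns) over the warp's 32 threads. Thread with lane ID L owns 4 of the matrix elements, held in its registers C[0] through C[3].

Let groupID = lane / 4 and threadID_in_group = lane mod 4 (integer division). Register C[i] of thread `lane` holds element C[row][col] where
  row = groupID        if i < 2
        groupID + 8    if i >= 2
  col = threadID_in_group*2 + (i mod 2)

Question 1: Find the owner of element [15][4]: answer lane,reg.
30,2

r: 15->gid=7,r8=1  c: 4->tid=2,i&1=0
L=7*4+2=30  i=1*2+0=2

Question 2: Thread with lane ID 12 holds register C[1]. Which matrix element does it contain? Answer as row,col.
3,1

lane 12: gid=3 (12/4), tid=0 (12%4)
i=1: r=3+0=3, c=0*2+1=1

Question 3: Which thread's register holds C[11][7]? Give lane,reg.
r=11→G=3,rhi=1  c=7→T=3,p=1
L=3*4+3=15  i=1*2+1=3

15,3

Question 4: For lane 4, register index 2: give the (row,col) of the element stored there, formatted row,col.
9,0

4: grp=1,tig=0
[2] (1+8,0*2+0) = (9,0)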